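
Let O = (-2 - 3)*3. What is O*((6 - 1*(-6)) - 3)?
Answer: -135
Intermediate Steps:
O = -15 (O = -5*3 = -15)
O*((6 - 1*(-6)) - 3) = -15*((6 - 1*(-6)) - 3) = -15*((6 + 6) - 3) = -15*(12 - 3) = -15*9 = -135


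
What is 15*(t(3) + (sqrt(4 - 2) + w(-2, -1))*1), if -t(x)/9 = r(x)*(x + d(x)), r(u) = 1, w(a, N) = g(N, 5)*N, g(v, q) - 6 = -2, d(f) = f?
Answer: -870 + 15*sqrt(2) ≈ -848.79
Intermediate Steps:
g(v, q) = 4 (g(v, q) = 6 - 2 = 4)
w(a, N) = 4*N
t(x) = -18*x (t(x) = -9*(x + x) = -9*2*x = -18*x)
15*(t(3) + (sqrt(4 - 2) + w(-2, -1))*1) = 15*(-18*3 + (sqrt(4 - 2) + 4*(-1))*1) = 15*(-54 + (sqrt(2) - 4)*1) = 15*(-54 + (-4 + sqrt(2))*1) = 15*(-54 + (-4 + sqrt(2))) = 15*(-58 + sqrt(2)) = -870 + 15*sqrt(2)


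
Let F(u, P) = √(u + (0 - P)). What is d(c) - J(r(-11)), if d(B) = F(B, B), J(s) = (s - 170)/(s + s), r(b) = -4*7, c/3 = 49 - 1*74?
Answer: -99/28 ≈ -3.5357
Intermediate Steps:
c = -75 (c = 3*(49 - 1*74) = 3*(49 - 74) = 3*(-25) = -75)
r(b) = -28
J(s) = (-170 + s)/(2*s) (J(s) = (-170 + s)/((2*s)) = (-170 + s)*(1/(2*s)) = (-170 + s)/(2*s))
F(u, P) = √(u - P)
d(B) = 0 (d(B) = √(B - B) = √0 = 0)
d(c) - J(r(-11)) = 0 - (-170 - 28)/(2*(-28)) = 0 - (-1)*(-198)/(2*28) = 0 - 1*99/28 = 0 - 99/28 = -99/28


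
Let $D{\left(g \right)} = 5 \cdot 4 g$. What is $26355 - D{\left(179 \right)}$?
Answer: $22775$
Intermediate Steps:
$D{\left(g \right)} = 20 g$
$26355 - D{\left(179 \right)} = 26355 - 20 \cdot 179 = 26355 - 3580 = 22775$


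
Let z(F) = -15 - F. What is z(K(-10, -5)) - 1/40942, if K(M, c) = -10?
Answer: -204711/40942 ≈ -5.0000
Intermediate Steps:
z(K(-10, -5)) - 1/40942 = (-15 - 1*(-10)) - 1/40942 = (-15 + 10) - 1*1/40942 = -5 - 1/40942 = -204711/40942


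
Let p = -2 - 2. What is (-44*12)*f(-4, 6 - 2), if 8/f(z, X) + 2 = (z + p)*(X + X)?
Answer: 64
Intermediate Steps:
p = -4
f(z, X) = 8/(-2 + 2*X*(-4 + z)) (f(z, X) = 8/(-2 + (z - 4)*(X + X)) = 8/(-2 + (-4 + z)*(2*X)) = 8/(-2 + 2*X*(-4 + z)))
(-44*12)*f(-4, 6 - 2) = (-44*12)*(4/(-1 - 4*(6 - 2) + (6 - 2)*(-4))) = -2112/(-1 - 4*4 + 4*(-4)) = -2112/(-1 - 16 - 16) = -2112/(-33) = -2112*(-1)/33 = -528*(-4/33) = 64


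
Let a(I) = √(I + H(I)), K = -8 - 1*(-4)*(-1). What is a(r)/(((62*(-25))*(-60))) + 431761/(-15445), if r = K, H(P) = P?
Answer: -431761/15445 + I*√6/46500 ≈ -27.955 + 5.2677e-5*I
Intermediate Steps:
K = -12 (K = -8 + 4*(-1) = -8 - 4 = -12)
r = -12
a(I) = √2*√I (a(I) = √(I + I) = √(2*I) = √2*√I)
a(r)/(((62*(-25))*(-60))) + 431761/(-15445) = (√2*√(-12))/(((62*(-25))*(-60))) + 431761/(-15445) = (√2*(2*I*√3))/((-1550*(-60))) + 431761*(-1/15445) = (2*I*√6)/93000 - 431761/15445 = (2*I*√6)*(1/93000) - 431761/15445 = I*√6/46500 - 431761/15445 = -431761/15445 + I*√6/46500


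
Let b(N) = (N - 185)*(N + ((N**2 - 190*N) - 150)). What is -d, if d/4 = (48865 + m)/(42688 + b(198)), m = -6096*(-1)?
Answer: -54961/15976 ≈ -3.4402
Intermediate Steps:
m = 6096
b(N) = (-185 + N)*(-150 + N**2 - 189*N) (b(N) = (-185 + N)*(N + (-150 + N**2 - 190*N)) = (-185 + N)*(-150 + N**2 - 189*N))
d = 54961/15976 (d = 4*((48865 + 6096)/(42688 + (27750 + 198**3 - 374*198**2 + 34815*198))) = 4*(54961/(42688 + (27750 + 7762392 - 374*39204 + 6893370))) = 4*(54961/(42688 + (27750 + 7762392 - 14662296 + 6893370))) = 4*(54961/(42688 + 21216)) = 4*(54961/63904) = 54961/15976 ≈ 3.4402)
-d = -1*54961/15976 = -54961/15976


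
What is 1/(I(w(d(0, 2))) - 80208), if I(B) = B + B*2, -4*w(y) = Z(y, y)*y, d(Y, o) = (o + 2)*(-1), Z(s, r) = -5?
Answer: -1/80223 ≈ -1.2465e-5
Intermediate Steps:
d(Y, o) = -2 - o (d(Y, o) = (2 + o)*(-1) = -2 - o)
w(y) = 5*y/4 (w(y) = -(-5)*y/4 = 5*y/4)
I(B) = 3*B (I(B) = B + 2*B = 3*B)
1/(I(w(d(0, 2))) - 80208) = 1/(3*(5*(-2 - 1*2)/4) - 80208) = 1/(3*(5*(-2 - 2)/4) - 80208) = 1/(3*((5/4)*(-4)) - 80208) = 1/(3*(-5) - 80208) = 1/(-15 - 80208) = 1/(-80223) = -1/80223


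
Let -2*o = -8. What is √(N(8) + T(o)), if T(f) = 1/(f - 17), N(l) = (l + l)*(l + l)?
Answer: √43251/13 ≈ 15.998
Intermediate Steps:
o = 4 (o = -½*(-8) = 4)
N(l) = 4*l² (N(l) = (2*l)*(2*l) = 4*l²)
T(f) = 1/(-17 + f)
√(N(8) + T(o)) = √(4*8² + 1/(-17 + 4)) = √(4*64 + 1/(-13)) = √(256 - 1/13) = √(3327/13) = √43251/13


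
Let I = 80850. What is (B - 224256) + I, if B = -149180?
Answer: -292586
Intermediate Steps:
(B - 224256) + I = (-149180 - 224256) + 80850 = -373436 + 80850 = -292586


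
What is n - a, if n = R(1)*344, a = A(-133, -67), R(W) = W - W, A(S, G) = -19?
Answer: 19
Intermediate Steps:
R(W) = 0
a = -19
n = 0 (n = 0*344 = 0)
n - a = 0 - 1*(-19) = 0 + 19 = 19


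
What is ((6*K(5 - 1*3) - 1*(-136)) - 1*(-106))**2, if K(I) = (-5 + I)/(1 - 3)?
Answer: 63001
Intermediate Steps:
K(I) = 5/2 - I/2 (K(I) = (-5 + I)/(-2) = (-5 + I)*(-1/2) = 5/2 - I/2)
((6*K(5 - 1*3) - 1*(-136)) - 1*(-106))**2 = ((6*(5/2 - (5 - 1*3)/2) - 1*(-136)) - 1*(-106))**2 = ((6*(5/2 - (5 - 3)/2) + 136) + 106)**2 = ((6*(5/2 - 1/2*2) + 136) + 106)**2 = ((6*(5/2 - 1) + 136) + 106)**2 = ((6*(3/2) + 136) + 106)**2 = ((9 + 136) + 106)**2 = (145 + 106)**2 = 251**2 = 63001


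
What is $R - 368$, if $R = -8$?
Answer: $-376$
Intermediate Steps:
$R - 368 = -8 - 368 = -376$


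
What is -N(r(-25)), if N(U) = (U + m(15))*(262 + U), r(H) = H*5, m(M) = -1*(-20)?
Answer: 14385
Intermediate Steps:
m(M) = 20
r(H) = 5*H
N(U) = (20 + U)*(262 + U) (N(U) = (U + 20)*(262 + U) = (20 + U)*(262 + U))
-N(r(-25)) = -(5240 + (5*(-25))² + 282*(5*(-25))) = -(5240 + (-125)² + 282*(-125)) = -(5240 + 15625 - 35250) = -1*(-14385) = 14385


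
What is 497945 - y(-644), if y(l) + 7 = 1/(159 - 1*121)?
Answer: 18922175/38 ≈ 4.9795e+5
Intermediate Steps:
y(l) = -265/38 (y(l) = -7 + 1/(159 - 1*121) = -7 + 1/(159 - 121) = -7 + 1/38 = -265/38)
497945 - y(-644) = 497945 - 1*(-265/38) = 497945 + 265/38 = 18922175/38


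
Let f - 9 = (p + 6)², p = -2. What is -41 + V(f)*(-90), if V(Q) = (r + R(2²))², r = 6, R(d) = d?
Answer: -9041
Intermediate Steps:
f = 25 (f = 9 + (-2 + 6)² = 9 + 4² = 9 + 16 = 25)
V(Q) = 100 (V(Q) = (6 + 2²)² = (6 + 4)² = 10² = 100)
-41 + V(f)*(-90) = -41 + 100*(-90) = -41 - 9000 = -9041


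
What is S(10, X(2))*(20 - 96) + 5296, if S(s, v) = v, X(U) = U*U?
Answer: 4992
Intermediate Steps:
X(U) = U²
S(10, X(2))*(20 - 96) + 5296 = 2²*(20 - 96) + 5296 = 4*(-76) + 5296 = -304 + 5296 = 4992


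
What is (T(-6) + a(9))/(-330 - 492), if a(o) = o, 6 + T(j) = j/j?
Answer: -2/411 ≈ -0.0048662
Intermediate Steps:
T(j) = -5 (T(j) = -6 + j/j = -6 + 1 = -5)
(T(-6) + a(9))/(-330 - 492) = (-5 + 9)/(-330 - 492) = 4/(-822) = 4*(-1/822) = -2/411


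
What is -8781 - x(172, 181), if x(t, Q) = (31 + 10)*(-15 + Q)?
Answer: -15587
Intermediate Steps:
x(t, Q) = -615 + 41*Q (x(t, Q) = 41*(-15 + Q) = -615 + 41*Q)
-8781 - x(172, 181) = -8781 - (-615 + 41*181) = -8781 - (-615 + 7421) = -8781 - 1*6806 = -8781 - 6806 = -15587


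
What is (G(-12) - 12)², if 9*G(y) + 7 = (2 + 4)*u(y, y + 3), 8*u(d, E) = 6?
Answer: 48841/324 ≈ 150.74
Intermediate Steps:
u(d, E) = ¾ (u(d, E) = (⅛)*6 = ¾)
G(y) = -5/18 (G(y) = -7/9 + ((2 + 4)*(¾))/9 = -7/9 + (6*(¾))/9 = -7/9 + (⅑)*(9/2) = -7/9 + ½ = -5/18)
(G(-12) - 12)² = (-5/18 - 12)² = (-221/18)² = 48841/324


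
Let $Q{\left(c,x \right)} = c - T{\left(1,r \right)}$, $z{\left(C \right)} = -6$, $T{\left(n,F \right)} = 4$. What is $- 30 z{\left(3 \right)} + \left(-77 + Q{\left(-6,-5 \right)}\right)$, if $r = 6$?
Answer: $93$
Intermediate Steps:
$Q{\left(c,x \right)} = -4 + c$ ($Q{\left(c,x \right)} = c - 4 = -4 + c$)
$- 30 z{\left(3 \right)} + \left(-77 + Q{\left(-6,-5 \right)}\right) = \left(-30\right) \left(-6\right) - 87 = 180 - 87 = 93$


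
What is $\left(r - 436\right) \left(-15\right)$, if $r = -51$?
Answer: $7305$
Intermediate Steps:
$\left(r - 436\right) \left(-15\right) = \left(-51 - 436\right) \left(-15\right) = \left(-487\right) \left(-15\right) = 7305$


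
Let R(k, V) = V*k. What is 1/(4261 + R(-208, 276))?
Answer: -1/53147 ≈ -1.8816e-5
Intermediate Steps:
1/(4261 + R(-208, 276)) = 1/(4261 + 276*(-208)) = 1/(4261 - 57408) = 1/(-53147) = -1/53147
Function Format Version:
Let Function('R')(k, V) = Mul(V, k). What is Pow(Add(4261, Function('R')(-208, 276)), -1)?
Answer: Rational(-1, 53147) ≈ -1.8816e-5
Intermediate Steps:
Pow(Add(4261, Function('R')(-208, 276)), -1) = Pow(Add(4261, Mul(276, -208)), -1) = Pow(Add(4261, -57408), -1) = Pow(-53147, -1) = Rational(-1, 53147)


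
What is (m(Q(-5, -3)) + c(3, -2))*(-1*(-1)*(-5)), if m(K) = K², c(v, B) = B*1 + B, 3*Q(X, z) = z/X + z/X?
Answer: 96/5 ≈ 19.200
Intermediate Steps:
Q(X, z) = 2*z/(3*X) (Q(X, z) = (z/X + z/X)/3 = (2*z/X)/3 = 2*z/(3*X))
c(v, B) = 2*B (c(v, B) = B + B = 2*B)
(m(Q(-5, -3)) + c(3, -2))*(-1*(-1)*(-5)) = (((⅔)*(-3)/(-5))² + 2*(-2))*(-1*(-1)*(-5)) = (((⅔)*(-3)*(-⅕))² - 4)*(1*(-5)) = ((⅖)² - 4)*(-5) = (4/25 - 4)*(-5) = -96/25*(-5) = 96/5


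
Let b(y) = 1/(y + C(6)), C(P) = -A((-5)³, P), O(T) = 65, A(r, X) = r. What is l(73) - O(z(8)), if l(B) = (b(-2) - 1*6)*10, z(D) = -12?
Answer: -15365/123 ≈ -124.92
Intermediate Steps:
C(P) = 125 (C(P) = -1*(-5)³ = -1*(-125) = 125)
b(y) = 1/(125 + y) (b(y) = 1/(y + 125) = 1/(125 + y))
l(B) = -7370/123 (l(B) = (1/(125 - 2) - 1*6)*10 = (1/123 - 6)*10 = -737/123*10 = -7370/123)
l(73) - O(z(8)) = -7370/123 - 1*65 = -7370/123 - 65 = -15365/123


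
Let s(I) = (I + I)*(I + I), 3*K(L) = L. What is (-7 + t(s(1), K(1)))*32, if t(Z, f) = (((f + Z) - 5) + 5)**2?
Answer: 3392/9 ≈ 376.89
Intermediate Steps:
K(L) = L/3
s(I) = 4*I**2 (s(I) = (2*I)*(2*I) = 4*I**2)
t(Z, f) = (Z + f)**2 (t(Z, f) = (((Z + f) - 5) + 5)**2 = ((-5 + Z + f) + 5)**2 = (Z + f)**2)
(-7 + t(s(1), K(1)))*32 = (-7 + (4*1**2 + (1/3)*1)**2)*32 = (-7 + (4*1 + 1/3)**2)*32 = (-7 + (4 + 1/3)**2)*32 = (-7 + (13/3)**2)*32 = (-7 + 169/9)*32 = (106/9)*32 = 3392/9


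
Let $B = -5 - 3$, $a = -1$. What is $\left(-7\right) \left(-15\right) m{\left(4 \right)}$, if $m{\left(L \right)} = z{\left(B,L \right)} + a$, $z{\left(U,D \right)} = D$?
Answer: $315$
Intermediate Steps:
$B = -8$
$m{\left(L \right)} = -1 + L$ ($m{\left(L \right)} = L - 1 = -1 + L$)
$\left(-7\right) \left(-15\right) m{\left(4 \right)} = \left(-7\right) \left(-15\right) \left(-1 + 4\right) = 105 \cdot 3 = 315$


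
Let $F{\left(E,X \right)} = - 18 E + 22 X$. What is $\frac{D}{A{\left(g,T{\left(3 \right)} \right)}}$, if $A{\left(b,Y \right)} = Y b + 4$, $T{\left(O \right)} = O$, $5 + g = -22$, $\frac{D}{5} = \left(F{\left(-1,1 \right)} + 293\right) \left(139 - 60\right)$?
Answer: $- \frac{131535}{77} \approx -1708.2$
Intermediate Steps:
$D = 131535$ ($D = 5 \left(\left(\left(-18\right) \left(-1\right) + 22 \cdot 1\right) + 293\right) \left(139 - 60\right) = 5 \left(\left(18 + 22\right) + 293\right) 79 = 5 \left(40 + 293\right) 79 = 5 \cdot 333 \cdot 79 = 5 \cdot 26307 = 131535$)
$g = -27$ ($g = -5 - 22 = -27$)
$A{\left(b,Y \right)} = 4 + Y b$
$\frac{D}{A{\left(g,T{\left(3 \right)} \right)}} = \frac{131535}{4 + 3 \left(-27\right)} = \frac{131535}{4 - 81} = \frac{131535}{-77} = 131535 \left(- \frac{1}{77}\right) = - \frac{131535}{77}$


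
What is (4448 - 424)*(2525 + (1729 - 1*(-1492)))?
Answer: 23121904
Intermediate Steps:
(4448 - 424)*(2525 + (1729 - 1*(-1492))) = 4024*(2525 + (1729 + 1492)) = 4024*(2525 + 3221) = 4024*5746 = 23121904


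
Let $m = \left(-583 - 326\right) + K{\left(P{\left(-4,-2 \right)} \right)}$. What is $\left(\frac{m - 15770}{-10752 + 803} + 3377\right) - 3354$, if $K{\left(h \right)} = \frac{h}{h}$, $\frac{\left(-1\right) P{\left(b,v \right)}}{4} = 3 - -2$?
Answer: $\frac{245505}{9949} \approx 24.676$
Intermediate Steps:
$P{\left(b,v \right)} = -20$ ($P{\left(b,v \right)} = - 4 \left(3 - -2\right) = - 4 \left(3 + 2\right) = \left(-4\right) 5 = -20$)
$K{\left(h \right)} = 1$
$m = -908$ ($m = \left(-583 - 326\right) + 1 = -909 + 1 = -908$)
$\left(\frac{m - 15770}{-10752 + 803} + 3377\right) - 3354 = \left(\frac{-908 - 15770}{-10752 + 803} + 3377\right) - 3354 = \left(- \frac{16678}{-9949} + 3377\right) - 3354 = \left(\left(-16678\right) \left(- \frac{1}{9949}\right) + 3377\right) - 3354 = \left(\frac{16678}{9949} + 3377\right) - 3354 = \frac{33614451}{9949} - 3354 = \frac{245505}{9949}$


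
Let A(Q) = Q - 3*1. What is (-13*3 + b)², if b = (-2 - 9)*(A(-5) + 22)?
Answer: 37249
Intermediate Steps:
A(Q) = -3 + Q (A(Q) = Q - 3 = -3 + Q)
b = -154 (b = (-2 - 9)*((-3 - 5) + 22) = -11*(-8 + 22) = -11*14 = -154)
(-13*3 + b)² = (-13*3 - 154)² = (-39 - 154)² = (-193)² = 37249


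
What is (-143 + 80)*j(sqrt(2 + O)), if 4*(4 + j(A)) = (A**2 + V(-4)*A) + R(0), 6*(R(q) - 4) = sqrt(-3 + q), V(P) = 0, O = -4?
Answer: 441/2 - 21*I*sqrt(3)/8 ≈ 220.5 - 4.5466*I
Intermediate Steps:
R(q) = 4 + sqrt(-3 + q)/6
j(A) = -3 + A**2/4 + I*sqrt(3)/24 (j(A) = -4 + ((A**2 + 0*A) + (4 + sqrt(-3 + 0)/6))/4 = -4 + ((A**2 + 0) + (4 + sqrt(-3)/6))/4 = -4 + (A**2 + (4 + (I*sqrt(3))/6))/4 = -4 + (A**2 + (4 + I*sqrt(3)/6))/4 = -4 + (4 + A**2 + I*sqrt(3)/6)/4 = -4 + (1 + A**2/4 + I*sqrt(3)/24) = -3 + A**2/4 + I*sqrt(3)/24)
(-143 + 80)*j(sqrt(2 + O)) = (-143 + 80)*(-3 + (sqrt(2 - 4))**2/4 + I*sqrt(3)/24) = -63*(-3 + (sqrt(-2))**2/4 + I*sqrt(3)/24) = -63*(-3 + (I*sqrt(2))**2/4 + I*sqrt(3)/24) = -63*(-3 + (1/4)*(-2) + I*sqrt(3)/24) = -63*(-3 - 1/2 + I*sqrt(3)/24) = -63*(-7/2 + I*sqrt(3)/24) = 441/2 - 21*I*sqrt(3)/8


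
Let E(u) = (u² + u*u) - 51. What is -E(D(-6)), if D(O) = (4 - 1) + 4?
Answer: -47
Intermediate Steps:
D(O) = 7 (D(O) = 3 + 4 = 7)
E(u) = -51 + 2*u² (E(u) = (u² + u²) - 51 = 2*u² - 51 = -51 + 2*u²)
-E(D(-6)) = -(-51 + 2*7²) = -(-51 + 2*49) = -(-51 + 98) = -1*47 = -47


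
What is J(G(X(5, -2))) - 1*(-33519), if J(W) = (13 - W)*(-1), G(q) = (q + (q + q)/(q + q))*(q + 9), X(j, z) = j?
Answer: 33590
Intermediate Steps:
G(q) = (1 + q)*(9 + q) (G(q) = (q + (2*q)/((2*q)))*(9 + q) = (q + (2*q)*(1/(2*q)))*(9 + q) = (q + 1)*(9 + q) = (1 + q)*(9 + q))
J(W) = -13 + W
J(G(X(5, -2))) - 1*(-33519) = (-13 + (9 + 5² + 10*5)) - 1*(-33519) = (-13 + (9 + 25 + 50)) + 33519 = (-13 + 84) + 33519 = 71 + 33519 = 33590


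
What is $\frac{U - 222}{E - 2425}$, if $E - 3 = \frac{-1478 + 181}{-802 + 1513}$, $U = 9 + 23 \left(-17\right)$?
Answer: $\frac{429444}{1723339} \approx 0.24919$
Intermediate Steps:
$U = -382$ ($U = 9 - 391 = -382$)
$E = \frac{836}{711}$ ($E = 3 + \frac{-1478 + 181}{-802 + 1513} = 3 - \frac{1297}{711} = \frac{836}{711} \approx 1.1758$)
$\frac{U - 222}{E - 2425} = \frac{-382 - 222}{\frac{836}{711} - 2425} = - \frac{604}{- \frac{1723339}{711}} = \left(-604\right) \left(- \frac{711}{1723339}\right) = \frac{429444}{1723339}$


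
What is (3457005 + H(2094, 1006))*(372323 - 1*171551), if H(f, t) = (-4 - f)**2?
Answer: 1577788646148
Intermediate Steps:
(3457005 + H(2094, 1006))*(372323 - 1*171551) = (3457005 + (4 + 2094)**2)*(372323 - 1*171551) = (3457005 + 2098**2)*(372323 - 171551) = (3457005 + 4401604)*200772 = 7858609*200772 = 1577788646148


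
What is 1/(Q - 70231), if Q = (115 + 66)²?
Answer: -1/37470 ≈ -2.6688e-5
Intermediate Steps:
Q = 32761 (Q = 181² = 32761)
1/(Q - 70231) = 1/(32761 - 70231) = 1/(-37470) = -1/37470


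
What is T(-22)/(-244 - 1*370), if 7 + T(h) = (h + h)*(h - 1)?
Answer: -1005/614 ≈ -1.6368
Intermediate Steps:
T(h) = -7 + 2*h*(-1 + h) (T(h) = -7 + (h + h)*(h - 1) = -7 + (2*h)*(-1 + h) = -7 + 2*h*(-1 + h))
T(-22)/(-244 - 1*370) = (-7 - 2*(-22) + 2*(-22)**2)/(-244 - 1*370) = (-7 + 44 + 2*484)/(-244 - 370) = (-7 + 44 + 968)/(-614) = 1005*(-1/614) = -1005/614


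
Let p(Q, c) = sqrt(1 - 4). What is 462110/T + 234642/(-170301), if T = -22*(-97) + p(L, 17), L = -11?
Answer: 55624181572354/258514590553 - 462110*I*sqrt(3)/4553959 ≈ 215.17 - 0.17576*I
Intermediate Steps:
p(Q, c) = I*sqrt(3) (p(Q, c) = sqrt(-3) = I*sqrt(3))
T = 2134 + I*sqrt(3) (T = -22*(-97) + I*sqrt(3) = 2134 + I*sqrt(3) ≈ 2134.0 + 1.732*I)
462110/T + 234642/(-170301) = 462110/(2134 + I*sqrt(3)) + 234642/(-170301) = 462110/(2134 + I*sqrt(3)) + 234642*(-1/170301) = 462110/(2134 + I*sqrt(3)) - 78214/56767 = -78214/56767 + 462110/(2134 + I*sqrt(3))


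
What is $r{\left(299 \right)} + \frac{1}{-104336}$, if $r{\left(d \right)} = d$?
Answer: $\frac{31196463}{104336} \approx 299.0$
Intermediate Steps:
$r{\left(299 \right)} + \frac{1}{-104336} = 299 + \frac{1}{-104336} = 299 - \frac{1}{104336} = \frac{31196463}{104336}$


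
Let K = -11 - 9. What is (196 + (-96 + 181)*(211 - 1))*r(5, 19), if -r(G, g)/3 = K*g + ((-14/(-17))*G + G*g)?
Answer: 258508950/17 ≈ 1.5206e+7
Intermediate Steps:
K = -20
r(G, g) = 60*g - 42*G/17 - 3*G*g (r(G, g) = -3*(-20*g + ((-14/(-17))*G + G*g)) = -3*(-20*g + ((-14*(-1/17))*G + G*g)) = -3*(-20*g + (14*G/17 + G*g)) = -3*(-20*g + 14*G/17 + G*g) = 60*g - 42*G/17 - 3*G*g)
(196 + (-96 + 181)*(211 - 1))*r(5, 19) = (196 + (-96 + 181)*(211 - 1))*(60*19 - 42/17*5 - 3*5*19) = (196 + 85*210)*(1140 - 210/17 - 285) = (196 + 17850)*(14325/17) = 18046*(14325/17) = 258508950/17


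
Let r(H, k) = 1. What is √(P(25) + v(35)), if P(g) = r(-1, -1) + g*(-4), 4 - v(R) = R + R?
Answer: I*√165 ≈ 12.845*I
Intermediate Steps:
v(R) = 4 - 2*R (v(R) = 4 - (R + R) = 4 - 2*R)
P(g) = 1 - 4*g (P(g) = 1 + g*(-4) = 1 - 4*g)
√(P(25) + v(35)) = √((1 - 4*25) + (4 - 2*35)) = √((1 - 100) + (4 - 70)) = √(-99 - 66) = √(-165) = I*√165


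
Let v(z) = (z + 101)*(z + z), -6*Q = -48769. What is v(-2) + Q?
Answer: 46393/6 ≈ 7732.2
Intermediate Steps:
Q = 48769/6 (Q = -1/6*(-48769) = 48769/6 ≈ 8128.2)
v(z) = 2*z*(101 + z) (v(z) = (101 + z)*(2*z) = 2*z*(101 + z))
v(-2) + Q = 2*(-2)*(101 - 2) + 48769/6 = 2*(-2)*99 + 48769/6 = -396 + 48769/6 = 46393/6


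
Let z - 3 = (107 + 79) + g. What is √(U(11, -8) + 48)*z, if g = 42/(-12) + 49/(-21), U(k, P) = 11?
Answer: 1099*√59/6 ≈ 1406.9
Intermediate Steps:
g = -35/6 (g = 42*(-1/12) + 49*(-1/21) = -7/2 - 7/3 = -35/6 ≈ -5.8333)
z = 1099/6 (z = 3 + ((107 + 79) - 35/6) = 3 + (186 - 35/6) = 3 + 1081/6 = 1099/6 ≈ 183.17)
√(U(11, -8) + 48)*z = √(11 + 48)*(1099/6) = √59*(1099/6) = 1099*√59/6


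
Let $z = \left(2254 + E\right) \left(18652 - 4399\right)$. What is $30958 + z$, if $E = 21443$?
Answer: $337784299$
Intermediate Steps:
$z = 337753341$ ($z = \left(2254 + 21443\right) \left(18652 - 4399\right) = 23697 \cdot 14253 = 337753341$)
$30958 + z = 30958 + 337753341 = 337784299$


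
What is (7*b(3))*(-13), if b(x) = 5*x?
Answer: -1365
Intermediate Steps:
(7*b(3))*(-13) = (7*(5*3))*(-13) = (7*15)*(-13) = 105*(-13) = -1365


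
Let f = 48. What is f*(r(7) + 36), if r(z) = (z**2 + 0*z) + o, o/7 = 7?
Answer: 6432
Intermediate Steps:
o = 49 (o = 7*7 = 49)
r(z) = 49 + z**2 (r(z) = (z**2 + 0*z) + 49 = (z**2 + 0) + 49 = z**2 + 49 = 49 + z**2)
f*(r(7) + 36) = 48*((49 + 7**2) + 36) = 48*((49 + 49) + 36) = 48*(98 + 36) = 48*134 = 6432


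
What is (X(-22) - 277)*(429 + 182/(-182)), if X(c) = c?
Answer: -127972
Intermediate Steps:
(X(-22) - 277)*(429 + 182/(-182)) = (-22 - 277)*(429 + 182/(-182)) = -299*(429 + 182*(-1/182)) = -299*(429 - 1) = -299*428 = -127972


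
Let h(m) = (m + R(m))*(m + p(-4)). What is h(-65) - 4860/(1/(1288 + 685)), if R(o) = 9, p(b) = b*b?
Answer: -9586036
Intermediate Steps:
p(b) = b**2
h(m) = (9 + m)*(16 + m) (h(m) = (m + 9)*(m + (-4)**2) = (9 + m)*(m + 16) = (9 + m)*(16 + m))
h(-65) - 4860/(1/(1288 + 685)) = (144 + (-65)**2 + 25*(-65)) - 4860/(1/(1288 + 685)) = (144 + 4225 - 1625) - 4860/(1/1973) = 2744 - 4860/1/1973 = 2744 - 4860*1973 = 2744 - 9588780 = -9586036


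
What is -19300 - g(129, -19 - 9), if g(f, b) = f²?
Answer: -35941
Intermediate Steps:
-19300 - g(129, -19 - 9) = -19300 - 1*129² = -19300 - 1*16641 = -19300 - 16641 = -35941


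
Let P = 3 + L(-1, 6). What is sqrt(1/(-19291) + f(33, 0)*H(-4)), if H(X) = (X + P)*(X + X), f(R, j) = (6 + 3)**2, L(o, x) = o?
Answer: sqrt(482296895285)/19291 ≈ 36.000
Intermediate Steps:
f(R, j) = 81 (f(R, j) = 9**2 = 81)
P = 2 (P = 3 - 1 = 2)
H(X) = 2*X*(2 + X) (H(X) = (X + 2)*(X + X) = (2 + X)*(2*X) = 2*X*(2 + X))
sqrt(1/(-19291) + f(33, 0)*H(-4)) = sqrt(1/(-19291) + 81*(2*(-4)*(2 - 4))) = sqrt(-1/19291 + 81*(2*(-4)*(-2))) = sqrt(-1/19291 + 81*16) = sqrt(-1/19291 + 1296) = sqrt(25001135/19291) = sqrt(482296895285)/19291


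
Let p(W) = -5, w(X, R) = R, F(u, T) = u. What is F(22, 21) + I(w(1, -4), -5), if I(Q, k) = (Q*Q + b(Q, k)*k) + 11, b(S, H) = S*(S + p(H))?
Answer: -131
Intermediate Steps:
b(S, H) = S*(-5 + S) (b(S, H) = S*(S - 5) = S*(-5 + S))
I(Q, k) = 11 + Q**2 + Q*k*(-5 + Q) (I(Q, k) = (Q*Q + (Q*(-5 + Q))*k) + 11 = (Q**2 + Q*k*(-5 + Q)) + 11 = 11 + Q**2 + Q*k*(-5 + Q))
F(22, 21) + I(w(1, -4), -5) = 22 + (11 + (-4)**2 - 4*(-5)*(-5 - 4)) = 22 + (11 + 16 - 4*(-5)*(-9)) = 22 + (11 + 16 - 180) = 22 - 153 = -131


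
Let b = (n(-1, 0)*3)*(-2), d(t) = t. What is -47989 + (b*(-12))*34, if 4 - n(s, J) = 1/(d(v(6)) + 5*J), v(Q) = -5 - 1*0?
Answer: -188537/5 ≈ -37707.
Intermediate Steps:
v(Q) = -5 (v(Q) = -5 + 0 = -5)
n(s, J) = 4 - 1/(-5 + 5*J)
b = -126/5 (b = (((-21 + 20*0)/(5*(-1 + 0)))*3)*(-2) = (((1/5)*(-21 + 0)/(-1))*3)*(-2) = (((1/5)*(-1)*(-21))*3)*(-2) = ((21/5)*3)*(-2) = (63/5)*(-2) = -126/5 ≈ -25.200)
-47989 + (b*(-12))*34 = -47989 - 126/5*(-12)*34 = -47989 + (1512/5)*34 = -47989 + 51408/5 = -188537/5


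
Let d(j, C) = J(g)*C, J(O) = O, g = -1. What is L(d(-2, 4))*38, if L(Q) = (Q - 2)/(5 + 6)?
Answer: -228/11 ≈ -20.727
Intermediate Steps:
d(j, C) = -C
L(Q) = -2/11 + Q/11 (L(Q) = (-2 + Q)/11 = (-2 + Q)*(1/11) = -2/11 + Q/11)
L(d(-2, 4))*38 = (-2/11 + (-1*4)/11)*38 = (-2/11 + (1/11)*(-4))*38 = (-2/11 - 4/11)*38 = -6/11*38 = -228/11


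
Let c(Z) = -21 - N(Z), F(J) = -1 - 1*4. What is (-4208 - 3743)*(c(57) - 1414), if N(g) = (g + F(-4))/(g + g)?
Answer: 650558771/57 ≈ 1.1413e+7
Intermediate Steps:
F(J) = -5 (F(J) = -1 - 4 = -5)
N(g) = (-5 + g)/(2*g) (N(g) = (g - 5)/(g + g) = (-5 + g)/((2*g)) = (-5 + g)*(1/(2*g)) = (-5 + g)/(2*g))
c(Z) = -21 - (-5 + Z)/(2*Z)
(-4208 - 3743)*(c(57) - 1414) = (-4208 - 3743)*((½)*(5 - 43*57)/57 - 1414) = -7951*((½)*(1/57)*(5 - 2451) - 1414) = -7951*((½)*(1/57)*(-2446) - 1414) = -7951*(-1223/57 - 1414) = -7951*(-81821/57) = 650558771/57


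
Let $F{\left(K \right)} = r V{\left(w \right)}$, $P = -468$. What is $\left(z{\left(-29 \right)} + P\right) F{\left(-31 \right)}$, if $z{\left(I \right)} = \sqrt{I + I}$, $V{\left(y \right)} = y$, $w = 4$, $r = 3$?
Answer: $-5616 + 12 i \sqrt{58} \approx -5616.0 + 91.389 i$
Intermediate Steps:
$z{\left(I \right)} = \sqrt{2} \sqrt{I}$ ($z{\left(I \right)} = \sqrt{2 I} = \sqrt{2} \sqrt{I}$)
$F{\left(K \right)} = 12$ ($F{\left(K \right)} = 3 \cdot 4 = 12$)
$\left(z{\left(-29 \right)} + P\right) F{\left(-31 \right)} = \left(\sqrt{2} \sqrt{-29} - 468\right) 12 = \left(\sqrt{2} i \sqrt{29} - 468\right) 12 = \left(i \sqrt{58} - 468\right) 12 = \left(-468 + i \sqrt{58}\right) 12 = -5616 + 12 i \sqrt{58}$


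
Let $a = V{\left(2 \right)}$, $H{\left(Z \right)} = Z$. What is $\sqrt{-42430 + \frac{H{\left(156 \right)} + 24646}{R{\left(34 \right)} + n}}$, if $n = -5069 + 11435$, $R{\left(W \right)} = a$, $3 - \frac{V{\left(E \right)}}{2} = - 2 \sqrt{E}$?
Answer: $\frac{\sqrt{-270339158 - 169720 \sqrt{2}}}{2 \sqrt{1593 + \sqrt{2}}} \approx 205.98 i$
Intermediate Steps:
$V{\left(E \right)} = 6 + 4 \sqrt{E}$ ($V{\left(E \right)} = 6 - 2 \left(- 2 \sqrt{E}\right) = 6 + 4 \sqrt{E}$)
$a = 6 + 4 \sqrt{2} \approx 11.657$
$R{\left(W \right)} = 6 + 4 \sqrt{2}$
$n = 6366$
$\sqrt{-42430 + \frac{H{\left(156 \right)} + 24646}{R{\left(34 \right)} + n}} = \sqrt{-42430 + \frac{156 + 24646}{\left(6 + 4 \sqrt{2}\right) + 6366}} = \sqrt{-42430 + \frac{24802}{6372 + 4 \sqrt{2}}}$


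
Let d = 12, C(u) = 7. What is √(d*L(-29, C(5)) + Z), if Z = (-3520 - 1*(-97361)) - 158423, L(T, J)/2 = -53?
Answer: I*√65854 ≈ 256.62*I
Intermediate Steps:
L(T, J) = -106 (L(T, J) = 2*(-53) = -106)
Z = -64582 (Z = (-3520 + 97361) - 158423 = 93841 - 158423 = -64582)
√(d*L(-29, C(5)) + Z) = √(12*(-106) - 64582) = √(-1272 - 64582) = √(-65854) = I*√65854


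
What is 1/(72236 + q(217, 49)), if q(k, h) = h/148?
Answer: 148/10690977 ≈ 1.3843e-5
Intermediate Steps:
q(k, h) = h/148 (q(k, h) = h*(1/148) = h/148)
1/(72236 + q(217, 49)) = 1/(72236 + (1/148)*49) = 1/(72236 + 49/148) = 1/(10690977/148) = 148/10690977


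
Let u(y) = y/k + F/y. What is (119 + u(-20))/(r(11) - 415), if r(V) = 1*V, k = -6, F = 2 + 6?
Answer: -1829/6060 ≈ -0.30182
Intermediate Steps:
F = 8
r(V) = V
u(y) = 8/y - y/6 (u(y) = y/(-6) + 8/y = y*(-⅙) + 8/y = -y/6 + 8/y = 8/y - y/6)
(119 + u(-20))/(r(11) - 415) = (119 + (8/(-20) - ⅙*(-20)))/(11 - 415) = (119 + (8*(-1/20) + 10/3))/(-404) = (119 + (-⅖ + 10/3))*(-1/404) = (119 + 44/15)*(-1/404) = (1829/15)*(-1/404) = -1829/6060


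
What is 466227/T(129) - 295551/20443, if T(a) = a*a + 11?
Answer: 4609563309/340416836 ≈ 13.541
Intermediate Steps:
T(a) = 11 + a² (T(a) = a² + 11 = 11 + a²)
466227/T(129) - 295551/20443 = 466227/(11 + 129²) - 295551/20443 = 466227/(11 + 16641) - 295551*1/20443 = 466227/16652 - 295551/20443 = 4609563309/340416836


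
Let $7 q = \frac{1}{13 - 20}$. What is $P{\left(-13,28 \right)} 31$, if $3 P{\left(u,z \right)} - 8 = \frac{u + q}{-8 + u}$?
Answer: $\frac{274970}{3087} \approx 89.073$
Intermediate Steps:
$q = - \frac{1}{49}$ ($q = \frac{1}{7 \left(13 - 20\right)} = \frac{1}{7 \left(-7\right)} = \frac{1}{7} \left(- \frac{1}{7}\right) = - \frac{1}{49} \approx -0.020408$)
$P{\left(u,z \right)} = \frac{8}{3} + \frac{- \frac{1}{49} + u}{3 \left(-8 + u\right)}$ ($P{\left(u,z \right)} = \frac{8}{3} + \frac{\left(u - \frac{1}{49}\right) \frac{1}{-8 + u}}{3} = \frac{8}{3} + \frac{\left(- \frac{1}{49} + u\right) \frac{1}{-8 + u}}{3} = \frac{8}{3} + \frac{\frac{1}{-8 + u} \left(- \frac{1}{49} + u\right)}{3} = \frac{8}{3} + \frac{- \frac{1}{49} + u}{3 \left(-8 + u\right)}$)
$P{\left(-13,28 \right)} 31 = \frac{-3137 + 441 \left(-13\right)}{147 \left(-8 - 13\right)} 31 = \frac{-3137 - 5733}{147 \left(-21\right)} 31 = \frac{1}{147} \left(- \frac{1}{21}\right) \left(-8870\right) 31 = \frac{8870}{3087} \cdot 31 = \frac{274970}{3087}$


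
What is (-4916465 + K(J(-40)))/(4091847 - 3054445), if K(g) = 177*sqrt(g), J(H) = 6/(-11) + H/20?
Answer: -4916465/1037402 + 177*I*sqrt(77)/5705711 ≈ -4.7392 + 0.00027221*I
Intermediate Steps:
J(H) = -6/11 + H/20 (J(H) = 6*(-1/11) + H*(1/20) = -6/11 + H/20)
(-4916465 + K(J(-40)))/(4091847 - 3054445) = (-4916465 + 177*sqrt(-6/11 + (1/20)*(-40)))/(4091847 - 3054445) = (-4916465 + 177*sqrt(-6/11 - 2))/1037402 = (-4916465 + 177*sqrt(-28/11))*(1/1037402) = (-4916465 + 177*(2*I*sqrt(77)/11))*(1/1037402) = (-4916465 + 354*I*sqrt(77)/11)*(1/1037402) = -4916465/1037402 + 177*I*sqrt(77)/5705711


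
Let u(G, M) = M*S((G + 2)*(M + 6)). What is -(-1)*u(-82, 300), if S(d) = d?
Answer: -7344000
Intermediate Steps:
u(G, M) = M*(2 + G)*(6 + M) (u(G, M) = M*((G + 2)*(M + 6)) = M*((2 + G)*(6 + M)) = M*(2 + G)*(6 + M))
-(-1)*u(-82, 300) = -(-1)*300*(12 + 2*300 + 6*(-82) - 82*300) = -(-1)*300*(12 + 600 - 492 - 24600) = -(-1)*300*(-24480) = -(-1)*(-7344000) = -1*7344000 = -7344000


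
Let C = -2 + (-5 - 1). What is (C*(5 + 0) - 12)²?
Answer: 2704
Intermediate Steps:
C = -8 (C = -2 - 6 = -8)
(C*(5 + 0) - 12)² = (-8*(5 + 0) - 12)² = (-8*5 - 12)² = (-40 - 12)² = (-52)² = 2704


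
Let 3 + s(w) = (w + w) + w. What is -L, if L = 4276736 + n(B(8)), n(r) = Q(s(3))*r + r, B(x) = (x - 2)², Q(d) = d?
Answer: -4276988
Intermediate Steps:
s(w) = -3 + 3*w (s(w) = -3 + ((w + w) + w) = -3 + (2*w + w) = -3 + 3*w)
B(x) = (-2 + x)²
n(r) = 7*r (n(r) = (-3 + 3*3)*r + r = (-3 + 9)*r + r = 6*r + r = 7*r)
L = 4276988 (L = 4276736 + 7*(-2 + 8)² = 4276736 + 7*6² = 4276736 + 7*36 = 4276736 + 252 = 4276988)
-L = -1*4276988 = -4276988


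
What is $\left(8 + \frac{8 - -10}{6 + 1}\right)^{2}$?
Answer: $\frac{5476}{49} \approx 111.76$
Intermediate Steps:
$\left(8 + \frac{8 - -10}{6 + 1}\right)^{2} = \left(8 + \frac{8 + 10}{7}\right)^{2} = \left(8 + 18 \cdot \frac{1}{7}\right)^{2} = \left(8 + \frac{18}{7}\right)^{2} = \left(\frac{74}{7}\right)^{2} = \frac{5476}{49}$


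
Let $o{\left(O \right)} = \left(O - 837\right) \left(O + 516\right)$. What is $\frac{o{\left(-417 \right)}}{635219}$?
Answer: $- \frac{124146}{635219} \approx -0.19544$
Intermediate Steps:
$o{\left(O \right)} = \left(-837 + O\right) \left(516 + O\right)$
$\frac{o{\left(-417 \right)}}{635219} = \frac{-431892 + \left(-417\right)^{2} - -133857}{635219} = \left(-431892 + 173889 + 133857\right) \frac{1}{635219} = \left(-124146\right) \frac{1}{635219} = - \frac{124146}{635219}$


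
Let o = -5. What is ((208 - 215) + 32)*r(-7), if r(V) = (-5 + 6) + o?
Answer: -100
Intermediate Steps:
r(V) = -4 (r(V) = (-5 + 6) - 5 = 1 - 5 = -4)
((208 - 215) + 32)*r(-7) = ((208 - 215) + 32)*(-4) = (-7 + 32)*(-4) = 25*(-4) = -100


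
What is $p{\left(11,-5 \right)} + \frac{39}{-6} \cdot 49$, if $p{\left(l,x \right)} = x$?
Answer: $- \frac{647}{2} \approx -323.5$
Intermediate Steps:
$p{\left(11,-5 \right)} + \frac{39}{-6} \cdot 49 = -5 + \frac{39}{-6} \cdot 49 = -5 + 39 \left(- \frac{1}{6}\right) 49 = -5 - \frac{637}{2} = - \frac{647}{2}$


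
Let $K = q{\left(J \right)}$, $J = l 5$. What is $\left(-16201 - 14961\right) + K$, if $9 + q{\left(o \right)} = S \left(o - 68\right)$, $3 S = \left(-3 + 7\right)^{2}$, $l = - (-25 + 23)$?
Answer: $- \frac{94441}{3} \approx -31480.0$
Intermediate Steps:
$l = 2$ ($l = \left(-1\right) \left(-2\right) = 2$)
$S = \frac{16}{3}$ ($S = \frac{\left(-3 + 7\right)^{2}}{3} = \frac{4^{2}}{3} = \frac{1}{3} \cdot 16 = \frac{16}{3} \approx 5.3333$)
$J = 10$ ($J = 2 \cdot 5 = 10$)
$q{\left(o \right)} = - \frac{1115}{3} + \frac{16 o}{3}$ ($q{\left(o \right)} = -9 + \frac{16 \left(o - 68\right)}{3} = -9 + \frac{16 \left(-68 + o\right)}{3} = -9 + \left(- \frac{1088}{3} + \frac{16 o}{3}\right) = - \frac{1115}{3} + \frac{16 o}{3}$)
$K = - \frac{955}{3}$ ($K = - \frac{1115}{3} + \frac{16}{3} \cdot 10 = - \frac{1115}{3} + \frac{160}{3} = - \frac{955}{3} \approx -318.33$)
$\left(-16201 - 14961\right) + K = \left(-16201 - 14961\right) - \frac{955}{3} = -31162 - \frac{955}{3} = - \frac{94441}{3}$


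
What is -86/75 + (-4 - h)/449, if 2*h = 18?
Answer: -39589/33675 ≈ -1.1756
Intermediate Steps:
h = 9 (h = (½)*18 = 9)
-86/75 + (-4 - h)/449 = -86/75 + (-4 - 1*9)/449 = -86*1/75 + (-4 - 9)*(1/449) = -86/75 - 13*1/449 = -86/75 - 13/449 = -39589/33675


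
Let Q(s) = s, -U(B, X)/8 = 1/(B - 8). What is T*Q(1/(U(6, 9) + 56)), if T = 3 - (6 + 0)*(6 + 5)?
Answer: -21/20 ≈ -1.0500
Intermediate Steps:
U(B, X) = -8/(-8 + B) (U(B, X) = -8/(B - 8) = -8/(-8 + B))
T = -63 (T = 3 - 6*11 = 3 - 1*66 = 3 - 66 = -63)
T*Q(1/(U(6, 9) + 56)) = -63/(-8/(-8 + 6) + 56) = -63/(-8/(-2) + 56) = -63/(-8*(-1/2) + 56) = -63/(4 + 56) = -63/60 = -63*1/60 = -21/20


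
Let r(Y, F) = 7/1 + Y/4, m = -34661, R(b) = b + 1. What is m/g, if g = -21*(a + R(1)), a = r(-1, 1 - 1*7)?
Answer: 138644/735 ≈ 188.63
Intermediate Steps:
R(b) = 1 + b
r(Y, F) = 7 + Y/4 (r(Y, F) = 7*1 + Y*(¼) = 7 + Y/4)
a = 27/4 (a = 7 + (¼)*(-1) = 7 - ¼ = 27/4 ≈ 6.7500)
g = -735/4 (g = -21*(27/4 + (1 + 1)) = -21*(27/4 + 2) = -21*35/4 = -735/4 ≈ -183.75)
m/g = -34661/(-735/4) = -34661*(-4/735) = 138644/735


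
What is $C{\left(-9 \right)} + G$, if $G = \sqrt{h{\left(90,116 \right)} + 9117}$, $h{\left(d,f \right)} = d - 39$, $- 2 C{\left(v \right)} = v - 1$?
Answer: $5 + 4 \sqrt{573} \approx 100.75$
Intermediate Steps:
$C{\left(v \right)} = \frac{1}{2} - \frac{v}{2}$ ($C{\left(v \right)} = - \frac{v - 1}{2} = - \frac{-1 + v}{2} = \frac{1}{2} - \frac{v}{2}$)
$h{\left(d,f \right)} = -39 + d$ ($h{\left(d,f \right)} = d - 39 = -39 + d$)
$G = 4 \sqrt{573}$ ($G = \sqrt{\left(-39 + 90\right) + 9117} = \sqrt{51 + 9117} = \sqrt{9168} = 4 \sqrt{573} \approx 95.75$)
$C{\left(-9 \right)} + G = \left(\frac{1}{2} - - \frac{9}{2}\right) + 4 \sqrt{573} = \left(\frac{1}{2} + \frac{9}{2}\right) + 4 \sqrt{573} = 5 + 4 \sqrt{573}$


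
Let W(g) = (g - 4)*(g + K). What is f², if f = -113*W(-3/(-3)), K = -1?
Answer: 0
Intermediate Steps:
W(g) = (-1 + g)*(-4 + g) (W(g) = (g - 4)*(g - 1) = (-4 + g)*(-1 + g) = (-1 + g)*(-4 + g))
f = 0 (f = -113*(4 + (-3/(-3))² - (-15)/(-3)) = -113*(4 + (-3*(-⅓))² - (-15)*(-1)/3) = -113*(4 + 1² - 5*1) = -113*(4 + 1 - 5) = -113*0 = 0)
f² = 0² = 0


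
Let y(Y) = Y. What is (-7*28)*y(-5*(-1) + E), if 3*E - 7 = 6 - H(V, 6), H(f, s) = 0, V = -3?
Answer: -5488/3 ≈ -1829.3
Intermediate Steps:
E = 13/3 (E = 7/3 + (6 - 1*0)/3 = 7/3 + (6 + 0)/3 = 7/3 + (1/3)*6 = 7/3 + 2 = 13/3 ≈ 4.3333)
(-7*28)*y(-5*(-1) + E) = (-7*28)*(-5*(-1) + 13/3) = -196*(5 + 13/3) = -196*28/3 = -5488/3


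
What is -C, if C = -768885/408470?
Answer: 153777/81694 ≈ 1.8824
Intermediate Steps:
C = -153777/81694 (C = -768885*1/408470 = -153777/81694 ≈ -1.8824)
-C = -1*(-153777/81694) = 153777/81694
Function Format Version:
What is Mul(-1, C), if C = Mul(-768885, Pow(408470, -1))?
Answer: Rational(153777, 81694) ≈ 1.8824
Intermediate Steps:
C = Rational(-153777, 81694) (C = Mul(-768885, Rational(1, 408470)) = Rational(-153777, 81694) ≈ -1.8824)
Mul(-1, C) = Mul(-1, Rational(-153777, 81694)) = Rational(153777, 81694)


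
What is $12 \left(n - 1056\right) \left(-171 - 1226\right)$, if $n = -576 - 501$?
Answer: $35757612$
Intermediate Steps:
$n = -1077$
$12 \left(n - 1056\right) \left(-171 - 1226\right) = 12 \left(-1077 - 1056\right) \left(-171 - 1226\right) = 12 \left(\left(-2133\right) \left(-1397\right)\right) = 12 \cdot 2979801 = 35757612$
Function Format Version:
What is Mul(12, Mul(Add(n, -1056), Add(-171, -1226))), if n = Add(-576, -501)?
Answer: 35757612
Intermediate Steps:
n = -1077
Mul(12, Mul(Add(n, -1056), Add(-171, -1226))) = Mul(12, Mul(Add(-1077, -1056), Add(-171, -1226))) = Mul(12, Mul(-2133, -1397)) = Mul(12, 2979801) = 35757612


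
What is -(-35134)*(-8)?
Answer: -281072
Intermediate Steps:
-(-35134)*(-8) = -1597*176 = -281072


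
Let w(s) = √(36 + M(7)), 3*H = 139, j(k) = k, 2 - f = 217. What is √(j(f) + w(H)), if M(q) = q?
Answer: √(-215 + √43) ≈ 14.438*I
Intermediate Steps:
f = -215 (f = 2 - 1*217 = 2 - 217 = -215)
H = 139/3 (H = (⅓)*139 = 139/3 ≈ 46.333)
w(s) = √43 (w(s) = √(36 + 7) = √43)
√(j(f) + w(H)) = √(-215 + √43)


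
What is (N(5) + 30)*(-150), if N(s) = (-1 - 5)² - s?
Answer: -9150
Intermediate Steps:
N(s) = 36 - s (N(s) = (-6)² - s = 36 - s)
(N(5) + 30)*(-150) = ((36 - 1*5) + 30)*(-150) = ((36 - 5) + 30)*(-150) = (31 + 30)*(-150) = 61*(-150) = -9150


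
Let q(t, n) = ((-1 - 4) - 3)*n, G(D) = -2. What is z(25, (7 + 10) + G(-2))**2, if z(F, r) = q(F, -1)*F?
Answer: 40000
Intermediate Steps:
q(t, n) = -8*n (q(t, n) = (-5 - 3)*n = -8*n)
z(F, r) = 8*F (z(F, r) = (-8*(-1))*F = 8*F)
z(25, (7 + 10) + G(-2))**2 = (8*25)**2 = 200**2 = 40000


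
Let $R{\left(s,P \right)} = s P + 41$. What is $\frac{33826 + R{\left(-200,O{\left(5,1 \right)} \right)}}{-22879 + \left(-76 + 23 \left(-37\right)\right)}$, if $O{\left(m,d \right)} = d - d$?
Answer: $- \frac{33867}{23806} \approx -1.4226$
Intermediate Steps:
$O{\left(m,d \right)} = 0$
$R{\left(s,P \right)} = 41 + P s$ ($R{\left(s,P \right)} = P s + 41 = 41 + P s$)
$\frac{33826 + R{\left(-200,O{\left(5,1 \right)} \right)}}{-22879 + \left(-76 + 23 \left(-37\right)\right)} = \frac{33826 + \left(41 + 0 \left(-200\right)\right)}{-22879 + \left(-76 + 23 \left(-37\right)\right)} = \frac{33826 + \left(41 + 0\right)}{-22879 - 927} = \frac{33826 + 41}{-22879 - 927} = \frac{33867}{-23806} = 33867 \left(- \frac{1}{23806}\right) = - \frac{33867}{23806}$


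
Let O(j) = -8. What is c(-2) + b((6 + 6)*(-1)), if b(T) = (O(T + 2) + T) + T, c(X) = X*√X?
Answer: -32 - 2*I*√2 ≈ -32.0 - 2.8284*I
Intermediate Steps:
c(X) = X^(3/2)
b(T) = -8 + 2*T (b(T) = (-8 + T) + T = -8 + 2*T)
c(-2) + b((6 + 6)*(-1)) = (-2)^(3/2) + (-8 + 2*((6 + 6)*(-1))) = -2*I*√2 + (-8 + 2*(12*(-1))) = -2*I*√2 + (-8 + 2*(-12)) = -2*I*√2 + (-8 - 24) = -2*I*√2 - 32 = -32 - 2*I*√2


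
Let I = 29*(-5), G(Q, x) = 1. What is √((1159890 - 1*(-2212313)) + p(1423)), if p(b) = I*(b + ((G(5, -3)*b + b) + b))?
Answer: √2546863 ≈ 1595.9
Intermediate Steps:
I = -145
p(b) = -580*b (p(b) = -145*(b + ((1*b + b) + b)) = -145*(b + ((b + b) + b)) = -145*(b + (2*b + b)) = -145*(b + 3*b) = -580*b)
√((1159890 - 1*(-2212313)) + p(1423)) = √((1159890 - 1*(-2212313)) - 580*1423) = √((1159890 + 2212313) - 825340) = √(3372203 - 825340) = √2546863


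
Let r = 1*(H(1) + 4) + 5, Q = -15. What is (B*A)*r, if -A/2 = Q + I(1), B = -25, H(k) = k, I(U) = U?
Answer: -7000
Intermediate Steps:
A = 28 (A = -2*(-15 + 1) = -2*(-14) = 28)
r = 10 (r = 1*(1 + 4) + 5 = 1*5 + 5 = 5 + 5 = 10)
(B*A)*r = -25*28*10 = -700*10 = -7000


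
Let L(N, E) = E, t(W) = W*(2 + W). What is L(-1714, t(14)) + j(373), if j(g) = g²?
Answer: 139353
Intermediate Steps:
L(-1714, t(14)) + j(373) = 14*(2 + 14) + 373² = 14*16 + 139129 = 224 + 139129 = 139353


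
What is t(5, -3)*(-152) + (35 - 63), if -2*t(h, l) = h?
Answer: 352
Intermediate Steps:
t(h, l) = -h/2
t(5, -3)*(-152) + (35 - 63) = -1/2*5*(-152) + (35 - 63) = -5/2*(-152) - 28 = 380 - 28 = 352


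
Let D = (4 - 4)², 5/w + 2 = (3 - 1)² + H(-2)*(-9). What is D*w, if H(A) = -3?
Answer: 0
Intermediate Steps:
w = 5/29 (w = 5/(-2 + ((3 - 1)² - 3*(-9))) = 5/(-2 + (2² + 27)) = 5/(-2 + (4 + 27)) = 5/(-2 + 31) = 5/29 ≈ 0.17241)
D = 0 (D = 0² = 0)
D*w = 0*(5/29) = 0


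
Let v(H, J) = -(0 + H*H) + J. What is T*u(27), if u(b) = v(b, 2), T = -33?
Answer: 23991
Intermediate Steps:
v(H, J) = J - H² (v(H, J) = -(0 + H²) + J = -H² + J = J - H²)
u(b) = 2 - b²
T*u(27) = -33*(2 - 1*27²) = -33*(2 - 1*729) = -33*(2 - 729) = -33*(-727) = 23991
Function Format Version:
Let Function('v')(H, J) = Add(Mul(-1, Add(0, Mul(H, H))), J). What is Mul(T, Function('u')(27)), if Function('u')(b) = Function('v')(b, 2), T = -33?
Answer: 23991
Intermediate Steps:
Function('v')(H, J) = Add(J, Mul(-1, Pow(H, 2))) (Function('v')(H, J) = Add(Mul(-1, Add(0, Pow(H, 2))), J) = Add(Mul(-1, Pow(H, 2)), J) = Add(J, Mul(-1, Pow(H, 2))))
Function('u')(b) = Add(2, Mul(-1, Pow(b, 2)))
Mul(T, Function('u')(27)) = Mul(-33, Add(2, Mul(-1, Pow(27, 2)))) = Mul(-33, Add(2, Mul(-1, 729))) = Mul(-33, Add(2, -729)) = Mul(-33, -727) = 23991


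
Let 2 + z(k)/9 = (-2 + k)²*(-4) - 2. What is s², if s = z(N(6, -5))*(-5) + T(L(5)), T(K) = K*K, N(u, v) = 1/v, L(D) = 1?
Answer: 27678121/25 ≈ 1.1071e+6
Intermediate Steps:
z(k) = -36 - 36*(-2 + k)² (z(k) = -18 + 9*((-2 + k)²*(-4) - 2) = -18 + 9*(-4*(-2 + k)² - 2) = -18 + 9*(-2 - 4*(-2 + k)²) = -18 + (-18 - 36*(-2 + k)²) = -36 - 36*(-2 + k)²)
T(K) = K²
s = 5261/5 (s = (-36 - 36*(-2 + 1/(-5))²)*(-5) + 1² = (-36 - 36*(-2 - ⅕)²)*(-5) + 1 = (-36 - 36*(-11/5)²)*(-5) + 1 = (-36 - 36*121/25)*(-5) + 1 = (-36 - 4356/25)*(-5) + 1 = -5256/25*(-5) + 1 = 5256/5 + 1 = 5261/5 ≈ 1052.2)
s² = (5261/5)² = 27678121/25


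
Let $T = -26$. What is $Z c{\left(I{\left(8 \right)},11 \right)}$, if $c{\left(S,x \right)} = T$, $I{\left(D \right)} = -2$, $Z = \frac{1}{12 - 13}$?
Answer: $26$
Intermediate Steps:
$Z = -1$ ($Z = \frac{1}{-1} = -1$)
$c{\left(S,x \right)} = -26$
$Z c{\left(I{\left(8 \right)},11 \right)} = \left(-1\right) \left(-26\right) = 26$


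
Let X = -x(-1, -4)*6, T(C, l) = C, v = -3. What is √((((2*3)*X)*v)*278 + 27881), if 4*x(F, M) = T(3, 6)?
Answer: √50399 ≈ 224.50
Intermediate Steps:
x(F, M) = ¾ (x(F, M) = (¼)*3 = ¾)
X = -9/2 (X = -1*¾*6 = -¾*6 = -9/2 ≈ -4.5000)
√((((2*3)*X)*v)*278 + 27881) = √((((2*3)*(-9/2))*(-3))*278 + 27881) = √(((6*(-9/2))*(-3))*278 + 27881) = √(-27*(-3)*278 + 27881) = √(81*278 + 27881) = √(22518 + 27881) = √50399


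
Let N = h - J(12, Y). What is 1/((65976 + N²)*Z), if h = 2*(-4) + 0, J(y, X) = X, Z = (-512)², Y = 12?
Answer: 1/17400070144 ≈ 5.7471e-11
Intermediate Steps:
Z = 262144
h = -8 (h = -8 + 0 = -8)
N = -20 (N = -8 - 1*12 = -8 - 12 = -20)
1/((65976 + N²)*Z) = 1/((65976 + (-20)²)*262144) = (1/262144)/(65976 + 400) = (1/262144)/66376 = (1/66376)*(1/262144) = 1/17400070144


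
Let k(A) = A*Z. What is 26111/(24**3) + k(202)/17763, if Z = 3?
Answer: 157395679/81851904 ≈ 1.9229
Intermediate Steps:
k(A) = 3*A (k(A) = A*3 = 3*A)
26111/(24**3) + k(202)/17763 = 26111/(24**3) + (3*202)/17763 = 26111/13824 + 606*(1/17763) = 26111*(1/13824) + 202/5921 = 26111/13824 + 202/5921 = 157395679/81851904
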